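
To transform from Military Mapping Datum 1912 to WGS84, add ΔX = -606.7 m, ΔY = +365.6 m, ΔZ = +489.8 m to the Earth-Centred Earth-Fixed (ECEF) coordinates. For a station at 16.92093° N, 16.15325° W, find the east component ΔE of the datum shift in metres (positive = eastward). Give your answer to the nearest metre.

The local east axis at (φ, λ) is (−sin λ, cos λ, 0), so ΔE = −sin(-16.15325°)·(-606.7) + cos(-16.15325°)·365.6 = 182.38 m.

ΔE = 182 m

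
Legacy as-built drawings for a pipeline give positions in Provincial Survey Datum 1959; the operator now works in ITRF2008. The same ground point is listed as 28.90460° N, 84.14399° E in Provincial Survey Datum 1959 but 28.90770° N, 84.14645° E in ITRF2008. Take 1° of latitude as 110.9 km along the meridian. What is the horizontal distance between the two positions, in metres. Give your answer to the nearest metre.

419 m

Δφ = 28.90770° − 28.90460° = +0.00310°; Δλ = 84.14645° − 84.14399° = +0.00246°.
ΔN = Δφ × 110900 = 343.8 m; ΔE = Δλ × 110900 × cos(28.90460°) = +0.00246 × 110900 × 0.875426 = 238.8 m.
Distance = √(ΔE² + ΔN²) = √(238.8² + 343.8²) = 418.6 m.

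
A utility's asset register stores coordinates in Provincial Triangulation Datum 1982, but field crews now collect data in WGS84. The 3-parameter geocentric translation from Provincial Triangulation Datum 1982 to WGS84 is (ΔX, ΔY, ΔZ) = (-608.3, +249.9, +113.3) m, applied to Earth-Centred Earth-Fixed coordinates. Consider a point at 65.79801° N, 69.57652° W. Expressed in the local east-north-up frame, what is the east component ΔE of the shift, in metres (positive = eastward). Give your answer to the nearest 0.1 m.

ΔE = -482.9 m

At φ = 65.79801°, λ = -69.57652°: sin φ = 0.912106, cos φ = 0.409955, sin λ = -0.937139, cos λ = 0.348956.
ΔE = −sin λ·ΔX + cos λ·ΔY = −(-0.937139)·(-608.3) + (0.348956)·(249.9) = -482.86 m.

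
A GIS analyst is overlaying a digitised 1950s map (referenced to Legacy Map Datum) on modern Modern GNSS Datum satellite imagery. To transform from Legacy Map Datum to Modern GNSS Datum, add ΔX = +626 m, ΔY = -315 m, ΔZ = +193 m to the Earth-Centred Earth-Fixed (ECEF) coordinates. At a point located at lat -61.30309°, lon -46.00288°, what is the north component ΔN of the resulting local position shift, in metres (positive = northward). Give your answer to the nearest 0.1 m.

At φ = -61.30309°, λ = -46.00288°: sin φ = -0.877172, cos φ = 0.480176, sin λ = -0.719375, cos λ = 0.694622.
ΔN = −sin φ cos λ·ΔX − sin φ sin λ·ΔY + cos φ·ΔZ = −(-0.877172)(0.694622)(626) − (-0.877172)(-0.719375)(-315) + (0.480176)(193) = 672.87 m.

ΔN = 672.9 m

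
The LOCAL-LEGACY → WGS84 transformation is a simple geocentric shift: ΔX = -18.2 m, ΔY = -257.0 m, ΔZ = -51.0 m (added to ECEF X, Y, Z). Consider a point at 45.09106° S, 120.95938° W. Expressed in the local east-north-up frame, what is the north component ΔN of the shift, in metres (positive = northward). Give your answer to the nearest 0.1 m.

The local north axis is (−sin φ cos λ, −sin φ sin λ, cos φ), giving ΔN = 6.631 + 156.084 − 36.005 = 126.71 m.

ΔN = 126.7 m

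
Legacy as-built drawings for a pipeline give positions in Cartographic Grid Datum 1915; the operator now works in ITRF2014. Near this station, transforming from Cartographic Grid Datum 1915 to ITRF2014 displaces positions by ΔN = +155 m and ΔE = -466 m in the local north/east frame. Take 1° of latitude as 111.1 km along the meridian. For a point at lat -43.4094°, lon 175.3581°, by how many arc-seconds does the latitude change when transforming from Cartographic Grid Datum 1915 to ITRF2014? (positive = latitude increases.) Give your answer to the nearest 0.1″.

Δφ = 5.0″

1° of latitude = 111.1 km, so Δφ = 155.0 / 111100 = 0.0013951° = 5.023″.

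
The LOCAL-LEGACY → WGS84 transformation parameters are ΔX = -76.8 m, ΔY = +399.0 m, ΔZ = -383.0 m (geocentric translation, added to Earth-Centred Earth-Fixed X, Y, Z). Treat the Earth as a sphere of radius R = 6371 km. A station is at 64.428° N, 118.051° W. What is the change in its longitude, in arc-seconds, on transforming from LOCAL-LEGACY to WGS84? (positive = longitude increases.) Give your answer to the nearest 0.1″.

Δλ = -19.2″

sin φ = 0.902044, cos φ = 0.431645, sin λ = -0.882529, cos λ = -0.470257.
East component: ΔE = −sin λ·ΔX + cos λ·ΔY = −(-0.882529)(-76.8) + (-0.470257)(399.0) = -255.41 m.
1° of latitude spans πR/180 = 111195 m; at latitude φ, 1° of longitude spans that × cos φ = 47996.7 m, so Δλ = -255.41 / 47996.7 × 3600 = -19.157″.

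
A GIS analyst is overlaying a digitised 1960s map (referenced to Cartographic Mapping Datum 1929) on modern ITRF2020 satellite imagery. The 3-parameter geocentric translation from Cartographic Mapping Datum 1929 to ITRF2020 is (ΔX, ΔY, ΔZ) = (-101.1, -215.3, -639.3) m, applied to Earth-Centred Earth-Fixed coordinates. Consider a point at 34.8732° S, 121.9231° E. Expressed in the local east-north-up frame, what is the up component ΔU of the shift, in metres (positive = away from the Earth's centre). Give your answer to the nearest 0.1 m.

At φ = -34.8732°, λ = 121.9231°: sin φ = -0.571762, cos φ = 0.820419, sin λ = 0.848759, cos λ = -0.528781.
ΔU = cos φ cos λ·ΔX + cos φ sin λ·ΔY + sin φ·ΔZ = (0.820419)(-0.528781)(-101.1) + (0.820419)(0.848759)(-215.3) + (-0.571762)(-639.3) = 259.47 m.

ΔU = 259.5 m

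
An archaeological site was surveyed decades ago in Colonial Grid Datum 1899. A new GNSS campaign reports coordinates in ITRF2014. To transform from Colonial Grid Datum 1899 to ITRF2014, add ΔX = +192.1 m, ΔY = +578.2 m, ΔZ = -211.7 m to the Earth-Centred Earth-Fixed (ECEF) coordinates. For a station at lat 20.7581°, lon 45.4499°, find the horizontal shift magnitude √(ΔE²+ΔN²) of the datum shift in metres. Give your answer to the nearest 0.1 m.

At φ = 20.7581°, λ = 45.4499°: sin φ = 0.354423, cos φ = 0.935085, sin λ = 0.712637, cos λ = 0.701533.
ΔE = −sin λ·ΔX + cos λ·ΔY = −(0.712637)·(192.1) + (0.701533)·(578.2) = 268.73 m.
ΔN = −sin φ cos λ·ΔX − sin φ sin λ·ΔY + cos φ·ΔZ = −(0.354423)(0.701533)(192.1) − (0.354423)(0.712637)(578.2) + (0.935085)(-211.7) = -391.76 m.
Horizontal magnitude = √(ΔE² + ΔN²) = √(268.73² + (-391.76)²) = 475.07 m.

475.1 m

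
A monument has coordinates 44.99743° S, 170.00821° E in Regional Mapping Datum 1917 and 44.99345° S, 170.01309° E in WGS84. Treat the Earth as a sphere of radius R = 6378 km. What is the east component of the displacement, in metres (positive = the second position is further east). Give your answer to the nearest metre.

ΔE = 384 m

Δφ = -44.99345° − -44.99743° = +0.00398°; Δλ = 170.01309° − 170.00821° = +0.00488°.
1° along a meridian = πR/180 = 111317 m.
ΔN = Δφ × 111317 = 443.0 m; ΔE = Δλ × 111317 × cos(-44.99743°) = +0.00488 × 111317 × 0.707138 = 384.1 m.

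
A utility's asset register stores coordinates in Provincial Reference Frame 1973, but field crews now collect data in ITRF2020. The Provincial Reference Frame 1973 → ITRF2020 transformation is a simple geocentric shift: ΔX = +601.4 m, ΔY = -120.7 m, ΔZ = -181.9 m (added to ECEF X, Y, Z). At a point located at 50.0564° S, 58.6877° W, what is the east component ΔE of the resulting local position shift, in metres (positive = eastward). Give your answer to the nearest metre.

At φ = -50.0564°, λ = -58.6877°: sin φ = -0.766677, cos φ = 0.642033, sin λ = -0.854347, cos λ = 0.519703.
ΔE = −sin λ·ΔX + cos λ·ΔY = −(-0.854347)·(601.4) + (0.519703)·(-120.7) = 451.08 m.

ΔE = 451 m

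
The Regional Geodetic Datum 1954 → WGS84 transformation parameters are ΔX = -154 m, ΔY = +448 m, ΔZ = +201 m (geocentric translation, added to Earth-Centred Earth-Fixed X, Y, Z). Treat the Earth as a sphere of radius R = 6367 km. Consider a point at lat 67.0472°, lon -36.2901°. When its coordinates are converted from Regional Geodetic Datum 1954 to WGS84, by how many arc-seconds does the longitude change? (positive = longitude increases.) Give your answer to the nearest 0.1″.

sin φ = 0.920826, cos φ = 0.389973, sin λ = -0.591874, cos λ = 0.806031.
East component: ΔE = −sin λ·ΔX + cos λ·ΔY = −(-0.591874)(-154) + (0.806031)(448) = 269.95 m.
1° of latitude spans πR/180 = 111125 m; at latitude φ, 1° of longitude spans that × cos φ = 43335.8 m, so Δλ = 269.95 / 43335.8 × 3600 = 22.426″.

Δλ = 22.4″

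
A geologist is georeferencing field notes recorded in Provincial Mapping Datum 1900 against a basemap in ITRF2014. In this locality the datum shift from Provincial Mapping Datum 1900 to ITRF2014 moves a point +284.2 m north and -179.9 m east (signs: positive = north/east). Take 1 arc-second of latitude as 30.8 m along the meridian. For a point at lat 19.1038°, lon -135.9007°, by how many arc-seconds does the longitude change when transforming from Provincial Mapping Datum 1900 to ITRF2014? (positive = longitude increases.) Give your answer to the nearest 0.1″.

At latitude 19.1038°, cos φ = 0.944927.
1″ of longitude at this latitude = 30.80 × cos φ = 29.1038 m, so Δλ = -179.9 / 29.1038 = -6.181″.

Δλ = -6.2″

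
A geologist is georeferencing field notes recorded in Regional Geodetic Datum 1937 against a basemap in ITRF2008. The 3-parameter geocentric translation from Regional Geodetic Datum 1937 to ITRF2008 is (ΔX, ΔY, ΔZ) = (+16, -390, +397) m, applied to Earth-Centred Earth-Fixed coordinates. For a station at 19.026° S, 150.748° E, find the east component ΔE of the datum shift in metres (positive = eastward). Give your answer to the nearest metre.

The local east axis at (φ, λ) is (−sin λ, cos λ, 0), so ΔE = −sin(150.748°)·16 + cos(150.748°)·(-390) = 332.45 m.

ΔE = 332 m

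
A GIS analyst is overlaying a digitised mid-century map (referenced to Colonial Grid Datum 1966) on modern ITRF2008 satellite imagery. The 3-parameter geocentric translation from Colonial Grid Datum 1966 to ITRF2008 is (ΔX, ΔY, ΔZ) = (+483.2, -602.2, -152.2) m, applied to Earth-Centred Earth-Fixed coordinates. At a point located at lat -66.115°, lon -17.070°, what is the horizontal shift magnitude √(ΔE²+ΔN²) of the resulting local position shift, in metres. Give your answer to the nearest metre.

679 m

At φ = -66.115°, λ = -17.070°: sin φ = -0.914360, cos φ = 0.404902, sin λ = -0.293540, cos λ = 0.955947.
ΔE = −sin λ·ΔX + cos λ·ΔY = −(-0.293540)·(483.2) + (0.955947)·(-602.2) = -433.83 m.
ΔN = −sin φ cos λ·ΔX − sin φ sin λ·ΔY + cos φ·ΔZ = −(-0.914360)(0.955947)(483.2) − (-0.914360)(-0.293540)(-602.2) + (0.404902)(-152.2) = 522.36 m.
Horizontal magnitude = √(ΔE² + ΔN²) = √((-433.83)² + 522.36²) = 679.02 m.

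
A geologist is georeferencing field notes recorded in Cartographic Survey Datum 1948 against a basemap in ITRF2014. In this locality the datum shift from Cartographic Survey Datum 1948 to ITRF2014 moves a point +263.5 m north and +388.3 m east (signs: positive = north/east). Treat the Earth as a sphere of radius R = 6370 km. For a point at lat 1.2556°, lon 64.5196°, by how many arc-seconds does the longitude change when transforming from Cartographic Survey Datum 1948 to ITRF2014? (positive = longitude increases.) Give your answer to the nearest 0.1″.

At latitude 1.2556°, cos φ = 0.999760.
One radian of longitude at latitude φ spans R cos φ, so Δλ = ΔE / (R cos φ) = 388.3 / (6370000 × 0.999760) = 6.0972e-05 rad = 12.576″.

Δλ = 12.6″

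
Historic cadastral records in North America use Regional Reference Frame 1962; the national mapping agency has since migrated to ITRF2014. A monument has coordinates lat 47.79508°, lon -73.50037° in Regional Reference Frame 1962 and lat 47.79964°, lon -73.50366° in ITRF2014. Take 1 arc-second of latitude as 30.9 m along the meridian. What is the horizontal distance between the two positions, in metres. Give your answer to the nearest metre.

564 m

Δφ = 47.79964° − 47.79508° = +0.00456°; Δλ = -73.50366° − -73.50037° = -0.00329°.
1° of latitude = 3600 × 30.90 = 111240 m.
ΔN = Δφ × 111240 = 507.3 m; ΔE = Δλ × 111240 × cos(47.79508°) = -0.00329 × 111240 × 0.671784 = -245.9 m.
Distance = √(ΔE² + ΔN²) = √((-245.9)² + 507.3²) = 563.7 m.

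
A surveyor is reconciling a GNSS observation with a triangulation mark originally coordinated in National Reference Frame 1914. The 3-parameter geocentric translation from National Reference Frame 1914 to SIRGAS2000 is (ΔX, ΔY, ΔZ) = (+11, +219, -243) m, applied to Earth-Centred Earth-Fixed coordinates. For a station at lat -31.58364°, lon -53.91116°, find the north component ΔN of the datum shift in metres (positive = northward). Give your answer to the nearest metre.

ΔN = -296 m

The local north axis is (−sin φ cos λ, −sin φ sin λ, cos φ), giving ΔN = 3.394 − 92.689 − 207.006 = -296.30 m.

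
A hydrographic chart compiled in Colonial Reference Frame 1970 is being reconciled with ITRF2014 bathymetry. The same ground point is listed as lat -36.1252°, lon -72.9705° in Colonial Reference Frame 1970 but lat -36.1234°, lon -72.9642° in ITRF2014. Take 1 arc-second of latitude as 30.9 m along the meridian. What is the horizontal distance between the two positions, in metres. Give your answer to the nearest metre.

Δφ = -36.1234° − -36.1252° = +0.0018°; Δλ = -72.9642° − -72.9705° = +0.0063°.
1° of latitude = 3600 × 30.90 = 111240 m.
ΔN = Δφ × 111240 = 200.2 m; ΔE = Δλ × 111240 × cos(-36.1252°) = +0.0063 × 111240 × 0.807731 = 566.1 m.
Distance = √(ΔE² + ΔN²) = √(566.1² + 200.2²) = 600.4 m.

600 m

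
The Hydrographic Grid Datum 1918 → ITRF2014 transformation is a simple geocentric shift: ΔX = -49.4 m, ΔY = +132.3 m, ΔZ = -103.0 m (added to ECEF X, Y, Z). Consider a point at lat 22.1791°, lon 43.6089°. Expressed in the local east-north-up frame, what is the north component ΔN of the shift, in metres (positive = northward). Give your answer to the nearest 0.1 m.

ΔN = -116.3 m

At φ = 22.1791°, λ = 43.6089°: sin φ = 0.377503, cos φ = 0.926008, sin λ = 0.689732, cos λ = 0.724065.
ΔN = −sin φ cos λ·ΔX − sin φ sin λ·ΔY + cos φ·ΔZ = −(0.377503)(0.724065)(-49.4) − (0.377503)(0.689732)(132.3) + (0.926008)(-103.0) = -116.32 m.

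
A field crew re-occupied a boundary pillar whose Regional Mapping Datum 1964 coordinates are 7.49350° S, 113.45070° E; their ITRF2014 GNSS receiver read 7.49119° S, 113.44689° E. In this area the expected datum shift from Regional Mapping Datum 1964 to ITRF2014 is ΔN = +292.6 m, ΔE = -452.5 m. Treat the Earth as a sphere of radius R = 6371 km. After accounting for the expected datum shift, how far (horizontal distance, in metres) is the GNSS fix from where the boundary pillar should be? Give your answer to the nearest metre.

Observed coordinate differences: Δφ = +0.00231°, Δλ = -0.00381°.
Converting to metres (1° lat = 111195 m, cos φ = 0.991460): observed ΔN = 256.9 m, observed ΔE = -420.0 m.
Subtracting the expected shift leaves a residual of 256.9 − (292.6) = -35.7 m north and -420.0 − (-452.5) = 32.5 m east.
Residual distance = √((-35.7)² + 32.5²) = 48.3 m.

48 m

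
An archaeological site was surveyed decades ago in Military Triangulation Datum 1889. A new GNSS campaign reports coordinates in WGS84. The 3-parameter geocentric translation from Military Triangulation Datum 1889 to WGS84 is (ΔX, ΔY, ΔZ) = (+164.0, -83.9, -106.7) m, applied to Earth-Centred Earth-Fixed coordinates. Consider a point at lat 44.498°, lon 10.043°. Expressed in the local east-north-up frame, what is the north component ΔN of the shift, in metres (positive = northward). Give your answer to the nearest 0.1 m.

ΔN = -179.0 m

At φ = 44.498°, λ = 10.043°: sin φ = 0.700884, cos φ = 0.713275, sin λ = 0.174387, cos λ = 0.984677.
ΔN = −sin φ cos λ·ΔX − sin φ sin λ·ΔY + cos φ·ΔZ = −(0.700884)(0.984677)(164.0) − (0.700884)(0.174387)(-83.9) + (0.713275)(-106.7) = -179.04 m.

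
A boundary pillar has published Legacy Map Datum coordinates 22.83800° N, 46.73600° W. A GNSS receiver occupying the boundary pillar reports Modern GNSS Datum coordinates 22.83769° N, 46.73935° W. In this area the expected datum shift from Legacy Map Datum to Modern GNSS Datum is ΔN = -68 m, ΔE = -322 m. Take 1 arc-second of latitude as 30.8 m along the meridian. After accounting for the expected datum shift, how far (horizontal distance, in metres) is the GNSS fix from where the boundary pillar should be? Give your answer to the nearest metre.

Observed coordinate differences: Δφ = -0.00031°, Δλ = -0.00335°.
Converting to metres (1° lat = 110880 m, cos φ = 0.921606): observed ΔN = -34.4 m, observed ΔE = -342.3 m.
Subtracting the expected shift leaves a residual of -34.4 − (-68) = 33.6 m north and -342.3 − (-322) = -20.3 m east.
Residual distance = √(33.6² + (-20.3)²) = 39.3 m.

39 m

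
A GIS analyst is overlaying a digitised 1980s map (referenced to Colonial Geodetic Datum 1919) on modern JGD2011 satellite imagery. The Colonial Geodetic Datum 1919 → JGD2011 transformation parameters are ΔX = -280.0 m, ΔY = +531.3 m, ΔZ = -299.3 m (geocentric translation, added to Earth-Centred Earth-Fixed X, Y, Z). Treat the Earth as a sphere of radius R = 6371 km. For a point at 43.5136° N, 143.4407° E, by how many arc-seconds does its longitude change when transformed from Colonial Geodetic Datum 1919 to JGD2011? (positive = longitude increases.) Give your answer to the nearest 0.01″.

Δλ = -11.61″

sin φ = 0.688527, cos φ = 0.725211, sin λ = 0.595654, cos λ = -0.803241.
East component: ΔE = −sin λ·ΔX + cos λ·ΔY = −(0.595654)(-280.0) + (-0.803241)(531.3) = -259.98 m.
1° of latitude spans πR/180 = 111195 m; at latitude φ, 1° of longitude spans that × cos φ = 80639.8 m, so Δλ = -259.98 / 80639.8 × 3600 = -11.606″.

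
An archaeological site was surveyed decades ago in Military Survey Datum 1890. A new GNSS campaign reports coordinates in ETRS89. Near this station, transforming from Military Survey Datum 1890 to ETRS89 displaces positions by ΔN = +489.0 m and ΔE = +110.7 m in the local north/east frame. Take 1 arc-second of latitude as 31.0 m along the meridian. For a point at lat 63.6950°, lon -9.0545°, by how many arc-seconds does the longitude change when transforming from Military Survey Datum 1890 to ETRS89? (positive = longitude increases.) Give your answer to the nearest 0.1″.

At latitude 63.6950°, cos φ = 0.443149.
1″ of longitude at this latitude = 31.00 × cos φ = 13.7376 m, so Δλ = 110.7 / 13.7376 = 8.058″.

Δλ = 8.1″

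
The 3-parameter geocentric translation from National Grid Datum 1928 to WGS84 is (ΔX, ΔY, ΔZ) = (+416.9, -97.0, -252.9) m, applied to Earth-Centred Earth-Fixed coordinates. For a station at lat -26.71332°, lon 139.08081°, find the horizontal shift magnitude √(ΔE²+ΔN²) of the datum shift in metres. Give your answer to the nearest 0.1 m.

443.6 m

The local east axis at (φ, λ) is (−sin λ, cos λ, 0), so ΔE = −sin(139.08081°)·416.9 + cos(139.08081°)·(-97.0) = -199.77 m.
The local north axis is (−sin φ cos λ, −sin φ sin λ, cos φ), giving ΔN = -141.612 − 28.560 − 225.907 = -396.08 m.
Horizontal magnitude = √(ΔE² + ΔN²) = √((-199.77)² + (-396.08)²) = 443.61 m.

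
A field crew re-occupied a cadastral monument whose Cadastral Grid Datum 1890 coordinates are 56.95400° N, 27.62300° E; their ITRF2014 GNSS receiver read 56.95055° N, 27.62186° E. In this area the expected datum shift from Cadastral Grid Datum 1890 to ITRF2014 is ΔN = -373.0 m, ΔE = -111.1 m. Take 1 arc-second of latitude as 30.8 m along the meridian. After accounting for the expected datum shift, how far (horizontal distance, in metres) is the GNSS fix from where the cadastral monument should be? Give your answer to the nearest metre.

Observed coordinate differences: Δφ = -0.00345°, Δλ = -0.00114°.
Converting to metres (1° lat = 110880 m, cos φ = 0.545312): observed ΔN = -382.5 m, observed ΔE = -68.9 m.
Subtracting the expected shift leaves a residual of -382.5 − (-373.0) = -9.5 m north and -68.9 − (-111.1) = 42.2 m east.
Residual distance = √((-9.5)² + 42.2²) = 43.2 m.

43 m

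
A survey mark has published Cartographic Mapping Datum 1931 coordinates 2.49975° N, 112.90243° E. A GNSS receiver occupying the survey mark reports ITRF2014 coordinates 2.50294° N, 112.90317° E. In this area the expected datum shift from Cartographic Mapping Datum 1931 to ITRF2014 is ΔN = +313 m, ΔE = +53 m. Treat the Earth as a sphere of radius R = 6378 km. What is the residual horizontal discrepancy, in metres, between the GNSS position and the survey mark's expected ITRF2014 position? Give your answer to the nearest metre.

51 m

Observed coordinate differences: Δφ = +0.00319°, Δλ = +0.00074°.
Converting to metres (1° lat = 111317 m, cos φ = 0.999048): observed ΔN = 355.1 m, observed ΔE = 82.3 m.
Subtracting the expected shift leaves a residual of 355.1 − (313) = 42.1 m north and 82.3 − (53) = 29.3 m east.
Residual distance = √(42.1² + 29.3²) = 51.3 m.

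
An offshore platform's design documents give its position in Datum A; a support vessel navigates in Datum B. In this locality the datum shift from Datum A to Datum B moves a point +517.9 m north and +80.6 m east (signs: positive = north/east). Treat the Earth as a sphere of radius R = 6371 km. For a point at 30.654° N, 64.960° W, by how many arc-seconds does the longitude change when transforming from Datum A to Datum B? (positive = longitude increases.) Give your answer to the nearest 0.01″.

At latitude 30.654°, cos φ = 0.860262.
One radian of longitude at latitude φ spans R cos φ, so Δλ = ΔE / (R cos φ) = 80.6 / (6371000 × 0.860262) = 1.4706e-05 rad = 3.033″.

Δλ = 3.03″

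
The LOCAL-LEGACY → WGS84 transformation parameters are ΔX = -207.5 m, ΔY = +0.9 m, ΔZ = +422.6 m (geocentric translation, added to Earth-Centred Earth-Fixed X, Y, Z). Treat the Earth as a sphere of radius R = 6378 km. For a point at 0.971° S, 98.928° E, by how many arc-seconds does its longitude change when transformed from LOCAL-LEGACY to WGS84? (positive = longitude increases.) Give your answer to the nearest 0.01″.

sin φ = -0.016946, cos φ = 0.999856, sin λ = 0.987884, cos λ = -0.155193.
East component: ΔE = −sin λ·ΔX + cos λ·ΔY = −(0.987884)(-207.5) + (-0.155193)(0.9) = 204.85 m.
1° of latitude spans πR/180 = 111317 m; at latitude φ, 1° of longitude spans that × cos φ = 111301.1 m, so Δλ = 204.85 / 111301.1 × 3600 = 6.626″.

Δλ = 6.63″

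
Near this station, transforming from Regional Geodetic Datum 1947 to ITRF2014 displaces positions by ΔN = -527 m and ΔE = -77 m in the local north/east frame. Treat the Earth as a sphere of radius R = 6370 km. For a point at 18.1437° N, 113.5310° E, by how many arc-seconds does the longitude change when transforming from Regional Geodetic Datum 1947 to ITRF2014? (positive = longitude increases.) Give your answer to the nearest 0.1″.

Δλ = -2.6″

At latitude 18.1437°, cos φ = 0.950278.
One radian of longitude at latitude φ spans R cos φ, so Δλ = ΔE / (R cos φ) = -77.0 / (6370000 × 0.950278) = -1.2720e-05 rad = -2.624″.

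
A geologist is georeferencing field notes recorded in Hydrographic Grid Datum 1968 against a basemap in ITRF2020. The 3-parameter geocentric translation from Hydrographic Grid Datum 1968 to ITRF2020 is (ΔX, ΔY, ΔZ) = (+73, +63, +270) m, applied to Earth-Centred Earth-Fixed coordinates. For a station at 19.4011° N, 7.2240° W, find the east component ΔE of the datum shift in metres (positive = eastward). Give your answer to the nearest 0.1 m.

At φ = 19.4011°, λ = -7.2240°: sin φ = 0.332179, cos φ = 0.943216, sin λ = -0.125749, cos λ = 0.992062.
ΔE = −sin λ·ΔX + cos λ·ΔY = −(-0.125749)·(73) + (0.992062)·(63) = 71.68 m.

ΔE = 71.7 m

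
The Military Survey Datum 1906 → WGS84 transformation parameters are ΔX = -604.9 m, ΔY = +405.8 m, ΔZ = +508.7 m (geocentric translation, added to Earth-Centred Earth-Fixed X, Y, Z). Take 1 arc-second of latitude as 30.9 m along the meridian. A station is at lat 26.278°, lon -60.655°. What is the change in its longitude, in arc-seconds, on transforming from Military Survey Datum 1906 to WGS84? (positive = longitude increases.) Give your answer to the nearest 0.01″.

sin φ = 0.442727, cos φ = 0.896656, sin λ = -0.871685, cos λ = 0.490067.
East component: ΔE = −sin λ·ΔX + cos λ·ΔY = −(-0.871685)(-604.9) + (0.490067)(405.8) = -328.41 m.
1° of latitude spans 3600 × 30.90 = 111240 m; at latitude φ, 1° of longitude spans that × cos φ = 99744.1 m, so Δλ = -328.41 / 99744.1 × 3600 = -11.853″.

Δλ = -11.85″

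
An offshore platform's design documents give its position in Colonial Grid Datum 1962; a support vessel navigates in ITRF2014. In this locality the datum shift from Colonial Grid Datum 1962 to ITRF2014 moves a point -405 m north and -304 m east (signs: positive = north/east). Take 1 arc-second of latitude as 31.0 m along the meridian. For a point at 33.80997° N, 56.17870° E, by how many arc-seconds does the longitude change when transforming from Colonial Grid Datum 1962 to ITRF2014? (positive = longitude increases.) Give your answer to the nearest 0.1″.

At latitude 33.80997°, cos φ = 0.830888.
1″ of longitude at this latitude = 31.00 × cos φ = 25.7575 m, so Δλ = -304.0 / 25.7575 = -11.802″.

Δλ = -11.8″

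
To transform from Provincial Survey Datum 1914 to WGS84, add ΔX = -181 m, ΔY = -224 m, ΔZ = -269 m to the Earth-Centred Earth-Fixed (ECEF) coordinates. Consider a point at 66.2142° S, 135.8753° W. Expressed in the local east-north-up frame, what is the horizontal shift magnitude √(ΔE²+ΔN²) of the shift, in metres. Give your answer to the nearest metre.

157 m

At φ = -66.2142°, λ = -135.8753°: sin φ = -0.915060, cos φ = 0.403319, sin λ = -0.696222, cos λ = -0.717826.
ΔE = −sin λ·ΔX + cos λ·ΔY = −(-0.696222)·(-181) + (-0.717826)·(-224) = 34.78 m.
ΔN = −sin φ cos λ·ΔX − sin φ sin λ·ΔY + cos φ·ΔZ = −(-0.915060)(-0.717826)(-181) − (-0.915060)(-0.696222)(-224) + (0.403319)(-269) = 153.10 m.
Horizontal magnitude = √(ΔE² + ΔN²) = √(34.78² + 153.10²) = 157.00 m.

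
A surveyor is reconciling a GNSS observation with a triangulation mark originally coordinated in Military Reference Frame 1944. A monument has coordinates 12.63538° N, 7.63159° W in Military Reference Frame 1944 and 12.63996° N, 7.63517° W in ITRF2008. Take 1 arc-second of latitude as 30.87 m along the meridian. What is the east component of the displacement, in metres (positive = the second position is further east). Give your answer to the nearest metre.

ΔE = -388 m

Δφ = 12.63996° − 12.63538° = +0.00458°; Δλ = -7.63517° − -7.63159° = -0.00358°.
1° of latitude = 3600 × 30.87 = 111132 m.
ΔN = Δφ × 111132 = 509.0 m; ΔE = Δλ × 111132 × cos(12.63538°) = -0.00358 × 111132 × 0.975782 = -388.2 m.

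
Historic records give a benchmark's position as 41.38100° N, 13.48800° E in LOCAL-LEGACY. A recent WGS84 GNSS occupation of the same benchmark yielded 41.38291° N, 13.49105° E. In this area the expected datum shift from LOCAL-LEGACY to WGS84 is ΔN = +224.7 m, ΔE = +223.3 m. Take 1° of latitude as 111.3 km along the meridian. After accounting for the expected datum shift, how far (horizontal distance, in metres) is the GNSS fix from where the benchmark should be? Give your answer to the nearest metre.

34 m

Observed coordinate differences: Δφ = +0.00191°, Δλ = +0.00305°.
Converting to metres (1° lat = 111300 m, cos φ = 0.750330): observed ΔN = 212.6 m, observed ΔE = 254.7 m.
Subtracting the expected shift leaves a residual of 212.6 − (224.7) = -12.1 m north and 254.7 − (223.3) = 31.4 m east.
Residual distance = √((-12.1)² + 31.4²) = 33.7 m.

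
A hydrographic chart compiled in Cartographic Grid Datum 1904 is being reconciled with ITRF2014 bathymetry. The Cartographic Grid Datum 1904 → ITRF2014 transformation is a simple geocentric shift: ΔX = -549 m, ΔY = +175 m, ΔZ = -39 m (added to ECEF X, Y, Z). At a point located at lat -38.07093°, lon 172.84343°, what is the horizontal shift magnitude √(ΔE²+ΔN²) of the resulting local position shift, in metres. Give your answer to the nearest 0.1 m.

335.6 m

The local east axis at (φ, λ) is (−sin λ, cos λ, 0), so ΔE = −sin(172.84343°)·(-549) + cos(172.84343°)·175 = -105.24 m.
The local north axis is (−sin φ cos λ, −sin φ sin λ, cos φ), giving ΔN = 335.896 + 13.444 − 30.703 = 318.64 m.
Horizontal magnitude = √(ΔE² + ΔN²) = √((-105.24)² + 318.64²) = 335.57 m.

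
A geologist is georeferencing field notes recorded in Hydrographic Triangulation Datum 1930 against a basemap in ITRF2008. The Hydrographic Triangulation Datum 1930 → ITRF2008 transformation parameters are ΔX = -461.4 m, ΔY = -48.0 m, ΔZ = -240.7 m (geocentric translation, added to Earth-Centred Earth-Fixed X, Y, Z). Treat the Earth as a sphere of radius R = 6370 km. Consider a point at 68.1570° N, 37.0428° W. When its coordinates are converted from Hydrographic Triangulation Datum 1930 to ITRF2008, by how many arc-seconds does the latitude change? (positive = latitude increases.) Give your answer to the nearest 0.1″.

Δφ = 7.3″

sin φ = 0.928207, cos φ = 0.372065, sin λ = -0.602411, cos λ = 0.798186.
North component: ΔN = −sin φ cos λ·ΔX − sin φ sin λ·ΔY + cos φ·ΔZ = −(0.928207)(0.798186)(-461.4) − (0.928207)(-0.602411)(-48.0) + (0.372065)(-240.7) = 225.45 m.
1° of latitude spans πR/180 = 111177 m, so Δφ = 225.45 / 111177 × 3600 = 7.300″.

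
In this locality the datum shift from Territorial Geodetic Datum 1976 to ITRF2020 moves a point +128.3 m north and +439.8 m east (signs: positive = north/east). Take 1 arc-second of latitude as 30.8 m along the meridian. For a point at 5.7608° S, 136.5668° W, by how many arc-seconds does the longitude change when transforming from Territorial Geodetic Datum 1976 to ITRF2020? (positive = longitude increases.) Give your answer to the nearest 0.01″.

At latitude -5.7608°, cos φ = 0.994950.
1″ of longitude at this latitude = 30.80 × cos φ = 30.6444 m, so Δλ = 439.8 / 30.6444 = 14.352″.

Δλ = 14.35″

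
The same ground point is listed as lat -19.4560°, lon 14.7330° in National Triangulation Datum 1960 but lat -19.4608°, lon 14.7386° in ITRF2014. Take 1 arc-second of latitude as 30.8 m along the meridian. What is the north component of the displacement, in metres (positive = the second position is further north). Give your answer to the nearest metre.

ΔN = -532 m

Δφ = -19.4608° − -19.4560° = -0.0048°; Δλ = 14.7386° − 14.7330° = +0.0056°.
1° of latitude = 3600 × 30.80 = 110880 m.
ΔN = Δφ × 110880 = -532.2 m; ΔE = Δλ × 110880 × cos(-19.4560°) = +0.0056 × 110880 × 0.942898 = 585.5 m.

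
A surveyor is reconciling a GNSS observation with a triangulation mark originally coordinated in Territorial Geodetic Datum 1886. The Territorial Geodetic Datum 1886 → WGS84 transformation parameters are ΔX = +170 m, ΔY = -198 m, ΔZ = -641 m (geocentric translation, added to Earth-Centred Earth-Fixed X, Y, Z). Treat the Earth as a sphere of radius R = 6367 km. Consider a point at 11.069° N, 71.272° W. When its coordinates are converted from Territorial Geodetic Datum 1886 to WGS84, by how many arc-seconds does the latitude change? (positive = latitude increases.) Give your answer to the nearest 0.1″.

sin φ = 0.191991, cos φ = 0.981397, sin λ = -0.947053, cos λ = 0.321076.
North component: ΔN = −sin φ cos λ·ΔX − sin φ sin λ·ΔY + cos φ·ΔZ = −(0.191991)(0.321076)(170) − (0.191991)(-0.947053)(-198) + (0.981397)(-641) = -675.56 m.
1° of latitude spans πR/180 = 111125 m, so Δφ = -675.56 / 111125 × 3600 = -21.885″.

Δφ = -21.9″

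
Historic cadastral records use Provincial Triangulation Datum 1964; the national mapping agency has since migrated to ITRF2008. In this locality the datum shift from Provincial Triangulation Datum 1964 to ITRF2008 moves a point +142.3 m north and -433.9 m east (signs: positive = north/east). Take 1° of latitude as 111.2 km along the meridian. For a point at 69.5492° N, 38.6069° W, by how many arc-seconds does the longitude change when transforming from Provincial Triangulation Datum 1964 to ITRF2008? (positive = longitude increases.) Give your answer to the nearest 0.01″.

At latitude 69.5492°, cos φ = 0.349403.
1° of longitude at this latitude = 111.2 × cos φ = 38.85 km, so Δλ = -433.9 / 38853.6 = -0.0111676° = -40.203″.

Δλ = -40.20″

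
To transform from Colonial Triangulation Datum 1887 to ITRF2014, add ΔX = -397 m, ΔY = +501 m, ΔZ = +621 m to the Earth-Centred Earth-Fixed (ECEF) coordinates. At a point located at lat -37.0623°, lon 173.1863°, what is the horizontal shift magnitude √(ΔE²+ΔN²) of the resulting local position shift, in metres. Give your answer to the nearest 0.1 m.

At φ = -37.0623°, λ = 173.1863°: sin φ = -0.602683, cos φ = 0.797981, sin λ = 0.118641, cos λ = -0.992937.
ΔE = −sin λ·ΔX + cos λ·ΔY = −(0.118641)·(-397) + (-0.992937)·(501) = -450.36 m.
ΔN = −sin φ cos λ·ΔX − sin φ sin λ·ΔY + cos φ·ΔZ = −(-0.602683)(-0.992937)(-397) − (-0.602683)(0.118641)(501) + (0.797981)(621) = 768.94 m.
Horizontal magnitude = √(ΔE² + ΔN²) = √((-450.36)² + 768.94²) = 891.12 m.

891.1 m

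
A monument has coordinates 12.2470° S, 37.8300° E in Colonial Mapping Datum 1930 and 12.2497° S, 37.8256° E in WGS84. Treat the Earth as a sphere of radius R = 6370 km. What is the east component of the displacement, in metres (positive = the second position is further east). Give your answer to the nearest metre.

Δφ = -12.2497° − -12.2470° = -0.0027°; Δλ = 37.8256° − 37.8300° = -0.0044°.
1° along a meridian = πR/180 = 111177 m.
ΔN = Δφ × 111177 = -300.2 m; ΔE = Δλ × 111177 × cos(-12.2470°) = -0.0044 × 111177 × 0.977242 = -478.0 m.

ΔE = -478 m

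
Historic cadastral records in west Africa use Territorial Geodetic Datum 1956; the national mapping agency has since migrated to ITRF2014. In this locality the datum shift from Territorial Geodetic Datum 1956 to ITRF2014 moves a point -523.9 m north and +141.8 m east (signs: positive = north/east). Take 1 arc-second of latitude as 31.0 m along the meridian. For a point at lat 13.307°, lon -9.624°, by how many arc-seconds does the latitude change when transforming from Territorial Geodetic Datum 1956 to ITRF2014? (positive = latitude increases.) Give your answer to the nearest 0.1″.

1″ of latitude = 31.00 m, so Δφ = -523.9 / 31.00 = -16.900″.

Δφ = -16.9″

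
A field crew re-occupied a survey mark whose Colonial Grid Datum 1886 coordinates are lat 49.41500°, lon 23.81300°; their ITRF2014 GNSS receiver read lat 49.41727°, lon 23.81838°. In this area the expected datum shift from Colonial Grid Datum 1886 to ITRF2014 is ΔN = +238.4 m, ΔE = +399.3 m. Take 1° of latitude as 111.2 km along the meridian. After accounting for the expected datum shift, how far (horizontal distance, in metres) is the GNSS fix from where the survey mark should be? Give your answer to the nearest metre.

17 m

Observed coordinate differences: Δφ = +0.00227°, Δλ = +0.00538°.
Converting to metres (1° lat = 111200 m, cos φ = 0.650575): observed ΔN = 252.4 m, observed ΔE = 389.2 m.
Subtracting the expected shift leaves a residual of 252.4 − (238.4) = 14.0 m north and 389.2 − (399.3) = -10.1 m east.
Residual distance = √(14.0² + (-10.1)²) = 17.3 m.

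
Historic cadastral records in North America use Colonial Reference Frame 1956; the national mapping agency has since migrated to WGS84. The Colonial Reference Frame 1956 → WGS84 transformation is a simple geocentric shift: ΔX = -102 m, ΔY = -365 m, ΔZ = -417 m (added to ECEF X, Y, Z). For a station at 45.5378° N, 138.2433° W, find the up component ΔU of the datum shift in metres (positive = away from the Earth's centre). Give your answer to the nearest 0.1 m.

ΔU = -74.1 m

The local up (radial) axis is (cos φ cos λ, cos φ sin λ, sin φ), giving ΔU = 53.296 + 170.262 − 297.618 = -74.06 m.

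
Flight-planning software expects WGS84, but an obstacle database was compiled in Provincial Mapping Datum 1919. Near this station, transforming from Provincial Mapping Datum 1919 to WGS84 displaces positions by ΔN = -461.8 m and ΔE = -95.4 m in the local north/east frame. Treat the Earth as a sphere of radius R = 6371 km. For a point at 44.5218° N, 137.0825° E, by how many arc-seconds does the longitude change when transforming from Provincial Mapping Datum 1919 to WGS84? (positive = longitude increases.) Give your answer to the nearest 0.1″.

At latitude 44.5218°, cos φ = 0.712984.
One radian of longitude at latitude φ spans R cos φ, so Δλ = ΔE / (R cos φ) = -95.4 / (6371000 × 0.712984) = -2.1002e-05 rad = -4.332″.

Δλ = -4.3″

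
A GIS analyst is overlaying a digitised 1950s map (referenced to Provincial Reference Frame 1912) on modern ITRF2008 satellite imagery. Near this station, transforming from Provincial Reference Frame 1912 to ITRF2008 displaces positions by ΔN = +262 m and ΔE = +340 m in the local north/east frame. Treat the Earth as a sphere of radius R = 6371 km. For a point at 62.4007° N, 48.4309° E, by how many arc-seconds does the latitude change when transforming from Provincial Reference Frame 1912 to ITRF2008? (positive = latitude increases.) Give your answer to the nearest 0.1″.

Δφ = 8.5″

On a sphere of radius R, 1 rad of latitude = R, so Δφ = ΔN / R = 262.0 / 6371000 = 4.1124e-05 rad = 8.482″.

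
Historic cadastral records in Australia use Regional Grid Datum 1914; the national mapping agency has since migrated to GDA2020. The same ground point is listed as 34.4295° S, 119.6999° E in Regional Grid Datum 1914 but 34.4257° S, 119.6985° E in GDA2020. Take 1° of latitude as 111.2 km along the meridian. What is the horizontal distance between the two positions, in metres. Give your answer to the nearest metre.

442 m

Δφ = -34.4257° − -34.4295° = +0.0038°; Δλ = 119.6985° − 119.6999° = -0.0014°.
ΔN = Δφ × 111200 = 422.6 m; ΔE = Δλ × 111200 × cos(-34.4295°) = -0.0014 × 111200 × 0.824823 = -128.4 m.
Distance = √(ΔE² + ΔN²) = √((-128.4)² + 422.6²) = 441.6 m.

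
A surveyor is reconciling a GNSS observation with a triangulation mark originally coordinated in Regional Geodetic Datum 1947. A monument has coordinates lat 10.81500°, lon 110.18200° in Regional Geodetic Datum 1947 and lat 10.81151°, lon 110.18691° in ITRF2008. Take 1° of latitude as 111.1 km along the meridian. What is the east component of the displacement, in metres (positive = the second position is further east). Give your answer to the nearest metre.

Δφ = 10.81151° − 10.81500° = -0.00349°; Δλ = 110.18691° − 110.18200° = +0.00491°.
ΔN = Δφ × 111100 = -387.7 m; ΔE = Δλ × 111100 × cos(10.81500°) = +0.00491 × 111100 × 0.982238 = 535.8 m.

ΔE = 536 m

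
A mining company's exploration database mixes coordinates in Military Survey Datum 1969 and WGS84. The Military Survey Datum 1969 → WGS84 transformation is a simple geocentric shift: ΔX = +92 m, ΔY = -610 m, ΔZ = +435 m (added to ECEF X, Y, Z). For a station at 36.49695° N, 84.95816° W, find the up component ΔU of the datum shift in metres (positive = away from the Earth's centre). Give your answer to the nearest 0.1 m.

ΔU = 753.7 m

The local up (radial) axis is (cos φ cos λ, cos φ sin λ, sin φ), giving ΔU = 6.500 + 488.475 + 258.729 = 753.70 m.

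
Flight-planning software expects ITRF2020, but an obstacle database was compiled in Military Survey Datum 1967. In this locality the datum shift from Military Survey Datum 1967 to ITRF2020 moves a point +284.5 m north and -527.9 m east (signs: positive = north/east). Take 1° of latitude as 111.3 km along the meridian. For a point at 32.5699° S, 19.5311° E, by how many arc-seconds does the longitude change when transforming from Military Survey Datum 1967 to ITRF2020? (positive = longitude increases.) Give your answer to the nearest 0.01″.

At latitude -32.5699°, cos φ = 0.842735.
1° of longitude at this latitude = 111.3 × cos φ = 93.80 km, so Δλ = -527.9 / 93796.4 = -0.0056281° = -20.261″.

Δλ = -20.26″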